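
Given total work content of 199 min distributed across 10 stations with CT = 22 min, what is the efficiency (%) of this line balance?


Formula: Efficiency = Sum of Task Times / (N_stations * CT) * 100
Total station capacity = 10 stations * 22 min = 220 min
Efficiency = 199 / 220 * 100 = 90.5%

90.5%


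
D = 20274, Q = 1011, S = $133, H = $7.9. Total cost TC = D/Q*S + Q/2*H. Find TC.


TC = 20274/1011 * 133 + 1011/2 * 7.9

$6660.55


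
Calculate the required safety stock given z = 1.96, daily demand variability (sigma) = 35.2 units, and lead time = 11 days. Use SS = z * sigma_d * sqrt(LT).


Formula: SS = z * sigma_d * sqrt(LT)
sqrt(LT) = sqrt(11) = 3.3166
SS = 1.96 * 35.2 * 3.3166
SS = 228.8 units

228.8 units


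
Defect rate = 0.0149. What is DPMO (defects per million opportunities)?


DPMO = defect_rate * 1000000 = 0.0149 * 1000000

14900


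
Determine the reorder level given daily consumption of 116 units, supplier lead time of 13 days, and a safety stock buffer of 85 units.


Formula: ROP = (Daily Demand * Lead Time) + Safety Stock
Demand during lead time = 116 * 13 = 1508 units
ROP = 1508 + 85 = 1593 units

1593 units


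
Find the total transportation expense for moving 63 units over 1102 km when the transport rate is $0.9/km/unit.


TC = dist * cost * units = 1102 * 0.9 * 63 = $62483.40

$62483.40


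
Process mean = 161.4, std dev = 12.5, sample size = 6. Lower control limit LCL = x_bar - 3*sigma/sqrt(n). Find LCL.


LCL = 161.4 - 3 * 12.5 / sqrt(6)

146.09


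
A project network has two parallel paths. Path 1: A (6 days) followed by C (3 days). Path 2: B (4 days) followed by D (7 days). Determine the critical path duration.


Path 1 = 6 + 3 = 9 days
Path 2 = 4 + 7 = 11 days
Duration = max(9, 11) = 11 days

11 days


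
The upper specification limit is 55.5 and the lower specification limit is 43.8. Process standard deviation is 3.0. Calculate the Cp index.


Cp = (55.5 - 43.8) / (6 * 3.0)

0.65


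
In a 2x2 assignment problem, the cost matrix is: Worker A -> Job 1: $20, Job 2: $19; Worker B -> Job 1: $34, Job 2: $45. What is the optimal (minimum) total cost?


Option 1: A->1 + B->2 = $20 + $45 = $65
Option 2: A->2 + B->1 = $19 + $34 = $53
Min cost = min($65, $53) = $53

$53


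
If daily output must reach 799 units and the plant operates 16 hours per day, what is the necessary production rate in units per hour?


Formula: Production Rate = Daily Demand / Available Hours
Rate = 799 units/day / 16 hours/day
Rate = 49.9 units/hour

49.9 units/hour


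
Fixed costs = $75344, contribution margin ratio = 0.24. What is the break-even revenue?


Formula: BER = Fixed Costs / Contribution Margin Ratio
BER = $75344 / 0.24
BER = $313933.33 (to the nearest cent)

$313933.33


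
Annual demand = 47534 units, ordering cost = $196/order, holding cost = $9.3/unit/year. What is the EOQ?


Formula: EOQ = sqrt(2 * D * S / H)
Numerator: 2 * 47534 * 196 = 18633328
2DS/H = 18633328 / 9.3 = 2003583.7
EOQ = sqrt(2003583.7) = 1415.5 units

1415.5 units


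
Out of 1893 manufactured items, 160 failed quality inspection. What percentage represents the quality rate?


Formula: Quality Rate = Good Pieces / Total Pieces * 100
Good pieces = 1893 - 160 = 1733
QR = 1733 / 1893 * 100 = 91.5%

91.5%


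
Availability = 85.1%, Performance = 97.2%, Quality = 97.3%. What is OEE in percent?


Formula: OEE = Availability * Performance * Quality / 10000
A * P = 85.1% * 97.2% / 100 = 82.72%
OEE = 82.72% * 97.3% / 100 = 80.5%

80.5%


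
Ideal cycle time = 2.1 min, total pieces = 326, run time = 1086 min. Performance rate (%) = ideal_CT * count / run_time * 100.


Formula: Performance = (Ideal CT * Total Count) / Run Time * 100
Ideal output time = 2.1 * 326 = 684.6 min
Performance = 684.6 / 1086 * 100 = 63.0%

63.0%


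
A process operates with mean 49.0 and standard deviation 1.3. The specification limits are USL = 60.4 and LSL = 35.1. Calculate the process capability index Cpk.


Cpu = (60.4 - 49.0) / (3 * 1.3) = 2.92
Cpl = (49.0 - 35.1) / (3 * 1.3) = 3.56
Cpk = min(2.92, 3.56) = 2.92

2.92


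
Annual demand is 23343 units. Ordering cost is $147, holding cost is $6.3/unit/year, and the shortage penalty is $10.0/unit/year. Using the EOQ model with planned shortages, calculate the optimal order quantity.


Formula: EOQ* = sqrt(2DS/H) * sqrt((H+P)/P)
Base EOQ = sqrt(2*23343*147/6.3) = 1043.71 units
Correction = sqrt((6.3+10.0)/10.0) = 1.27671
EOQ* = 1043.71 * 1.27671 = 1332.5 units

1332.5 units


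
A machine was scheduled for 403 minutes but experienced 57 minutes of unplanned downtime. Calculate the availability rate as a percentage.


Formula: Availability = (Planned Time - Downtime) / Planned Time * 100
Uptime = 403 - 57 = 346 min
Availability = 346 / 403 * 100 = 85.9%

85.9%


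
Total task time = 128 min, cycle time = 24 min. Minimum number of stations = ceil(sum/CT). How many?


Formula: N_min = ceil(Sum of Task Times / Cycle Time)
N_min = ceil(128 min / 24 min) = ceil(5.3333)
N_min = 6 stations

6


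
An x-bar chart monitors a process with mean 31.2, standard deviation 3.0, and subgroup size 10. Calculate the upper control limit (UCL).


UCL = 31.2 + 3 * 3.0 / sqrt(10)

34.05


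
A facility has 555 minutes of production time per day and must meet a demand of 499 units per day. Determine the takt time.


Formula: Takt Time = Available Production Time / Customer Demand
Takt = 555 min/day / 499 units/day
Takt = 1.11 min/unit

1.11 min/unit


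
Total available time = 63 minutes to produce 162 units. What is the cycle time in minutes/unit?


Formula: CT = Available Time / Number of Units
CT = 63 min / 162 units
CT = 0.39 min/unit

0.39 min/unit


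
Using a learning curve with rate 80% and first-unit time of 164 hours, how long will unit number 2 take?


Formula: T_n = T_1 * (learning_rate)^(log2(n)) where learning_rate = rate/100
Doublings = log2(2) = 1
T_n = 164 * 0.8^1
T_n = 164 * 0.8 = 131.2 hours

131.2 hours


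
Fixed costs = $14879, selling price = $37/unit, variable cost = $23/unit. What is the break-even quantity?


Formula: BEQ = Fixed Costs / (Price - Variable Cost)
Contribution margin = $37 - $23 = $14/unit
BEQ = ceil($14879 / $14/unit) = ceil(1062.79) = 1063 units

1063 units


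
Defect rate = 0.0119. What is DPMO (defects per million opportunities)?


DPMO = defect_rate * 1000000 = 0.0119 * 1000000

11900


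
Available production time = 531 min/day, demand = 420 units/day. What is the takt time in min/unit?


Formula: Takt Time = Available Production Time / Customer Demand
Takt = 531 min/day / 420 units/day
Takt = 1.26 min/unit

1.26 min/unit


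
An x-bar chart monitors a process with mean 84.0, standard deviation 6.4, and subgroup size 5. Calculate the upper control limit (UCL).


UCL = 84.0 + 3 * 6.4 / sqrt(5)

92.59


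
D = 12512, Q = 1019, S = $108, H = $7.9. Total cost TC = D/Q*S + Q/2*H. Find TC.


TC = 12512/1019 * 108 + 1019/2 * 7.9

$5351.15


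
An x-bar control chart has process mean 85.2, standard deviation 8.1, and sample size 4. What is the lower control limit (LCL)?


LCL = 85.2 - 3 * 8.1 / sqrt(4)

73.05


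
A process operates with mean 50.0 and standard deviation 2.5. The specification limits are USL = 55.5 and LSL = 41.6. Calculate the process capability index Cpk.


Cpu = (55.5 - 50.0) / (3 * 2.5) = 0.73
Cpl = (50.0 - 41.6) / (3 * 2.5) = 1.12
Cpk = min(0.73, 1.12) = 0.73

0.73


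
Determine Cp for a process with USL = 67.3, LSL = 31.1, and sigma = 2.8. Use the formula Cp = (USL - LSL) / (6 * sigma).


Cp = (67.3 - 31.1) / (6 * 2.8)

2.15


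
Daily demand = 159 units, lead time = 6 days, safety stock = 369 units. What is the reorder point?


Formula: ROP = (Daily Demand * Lead Time) + Safety Stock
Demand during lead time = 159 * 6 = 954 units
ROP = 954 + 369 = 1323 units

1323 units


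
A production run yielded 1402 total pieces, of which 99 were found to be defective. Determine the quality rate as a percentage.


Formula: Quality Rate = Good Pieces / Total Pieces * 100
Good pieces = 1402 - 99 = 1303
QR = 1303 / 1402 * 100 = 92.9%

92.9%


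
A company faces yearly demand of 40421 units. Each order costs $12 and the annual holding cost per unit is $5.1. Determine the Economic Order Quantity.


Formula: EOQ = sqrt(2 * D * S / H)
Numerator: 2 * 40421 * 12 = 970104
2DS/H = 970104 / 5.1 = 190216.5
EOQ = sqrt(190216.5) = 436.1 units

436.1 units


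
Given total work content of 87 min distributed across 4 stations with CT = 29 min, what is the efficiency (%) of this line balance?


Formula: Efficiency = Sum of Task Times / (N_stations * CT) * 100
Total station capacity = 4 stations * 29 min = 116 min
Efficiency = 87 / 116 * 100 = 75.0%

75.0%


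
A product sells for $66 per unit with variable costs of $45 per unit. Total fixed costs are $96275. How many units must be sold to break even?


Formula: BEQ = Fixed Costs / (Price - Variable Cost)
Contribution margin = $66 - $45 = $21/unit
BEQ = ceil($96275 / $21/unit) = ceil(4584.52) = 4585 units

4585 units


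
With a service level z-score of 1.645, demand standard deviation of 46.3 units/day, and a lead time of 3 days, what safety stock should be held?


Formula: SS = z * sigma_d * sqrt(LT)
sqrt(LT) = sqrt(3) = 1.7321
SS = 1.645 * 46.3 * 1.7321
SS = 131.9 units

131.9 units


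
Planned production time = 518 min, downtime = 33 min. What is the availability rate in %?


Formula: Availability = (Planned Time - Downtime) / Planned Time * 100
Uptime = 518 - 33 = 485 min
Availability = 485 / 518 * 100 = 93.6%

93.6%


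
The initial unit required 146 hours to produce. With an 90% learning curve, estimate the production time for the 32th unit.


Formula: T_n = T_1 * (learning_rate)^(log2(n)) where learning_rate = rate/100
Doublings = log2(32) = 5
T_n = 146 * 0.9^5
T_n = 146 * 0.5905 = 86.2 hours

86.2 hours


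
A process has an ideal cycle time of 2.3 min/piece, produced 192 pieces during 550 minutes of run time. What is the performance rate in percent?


Formula: Performance = (Ideal CT * Total Count) / Run Time * 100
Ideal output time = 2.3 * 192 = 441.6 min
Performance = 441.6 / 550 * 100 = 80.3%

80.3%


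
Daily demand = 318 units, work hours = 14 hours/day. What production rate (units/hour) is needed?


Formula: Production Rate = Daily Demand / Available Hours
Rate = 318 units/day / 14 hours/day
Rate = 22.7 units/hour

22.7 units/hour


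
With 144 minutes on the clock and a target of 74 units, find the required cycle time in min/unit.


Formula: CT = Available Time / Number of Units
CT = 144 min / 74 units
CT = 1.95 min/unit

1.95 min/unit


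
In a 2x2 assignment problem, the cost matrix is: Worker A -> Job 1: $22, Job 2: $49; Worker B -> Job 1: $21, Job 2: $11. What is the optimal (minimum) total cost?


Option 1: A->1 + B->2 = $22 + $11 = $33
Option 2: A->2 + B->1 = $49 + $21 = $70
Min cost = min($33, $70) = $33

$33


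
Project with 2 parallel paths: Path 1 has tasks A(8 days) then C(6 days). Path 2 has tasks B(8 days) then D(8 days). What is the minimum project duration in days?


Path 1 = 8 + 6 = 14 days
Path 2 = 8 + 8 = 16 days
Duration = max(14, 16) = 16 days

16 days


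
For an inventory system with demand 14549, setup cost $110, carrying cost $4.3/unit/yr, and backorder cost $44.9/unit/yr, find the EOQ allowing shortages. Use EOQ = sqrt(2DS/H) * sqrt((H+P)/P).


Formula: EOQ* = sqrt(2DS/H) * sqrt((H+P)/P)
Base EOQ = sqrt(2*14549*110/4.3) = 862.77 units
Correction = sqrt((4.3+44.9)/44.9) = 1.04679
EOQ* = 862.77 * 1.04679 = 903.1 units

903.1 units


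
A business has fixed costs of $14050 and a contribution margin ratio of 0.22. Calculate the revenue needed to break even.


Formula: BER = Fixed Costs / Contribution Margin Ratio
BER = $14050 / 0.22
BER = $63863.64 (to the nearest cent)

$63863.64


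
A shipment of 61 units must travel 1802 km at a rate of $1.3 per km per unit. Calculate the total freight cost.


TC = dist * cost * units = 1802 * 1.3 * 61 = $142898.60

$142898.60


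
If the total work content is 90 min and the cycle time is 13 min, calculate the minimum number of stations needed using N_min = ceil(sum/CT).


Formula: N_min = ceil(Sum of Task Times / Cycle Time)
N_min = ceil(90 min / 13 min) = ceil(6.9231)
N_min = 7 stations

7


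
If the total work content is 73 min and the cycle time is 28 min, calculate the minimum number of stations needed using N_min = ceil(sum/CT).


Formula: N_min = ceil(Sum of Task Times / Cycle Time)
N_min = ceil(73 min / 28 min) = ceil(2.6071)
N_min = 3 stations

3


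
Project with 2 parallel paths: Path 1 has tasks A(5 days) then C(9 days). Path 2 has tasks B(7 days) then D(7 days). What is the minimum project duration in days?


Path 1 = 5 + 9 = 14 days
Path 2 = 7 + 7 = 14 days
Duration = max(14, 14) = 14 days

14 days


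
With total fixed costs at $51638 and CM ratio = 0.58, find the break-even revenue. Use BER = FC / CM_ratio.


Formula: BER = Fixed Costs / Contribution Margin Ratio
BER = $51638 / 0.58
BER = $89031.03 (to the nearest cent)

$89031.03


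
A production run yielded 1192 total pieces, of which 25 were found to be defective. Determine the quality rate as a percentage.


Formula: Quality Rate = Good Pieces / Total Pieces * 100
Good pieces = 1192 - 25 = 1167
QR = 1167 / 1192 * 100 = 97.9%

97.9%


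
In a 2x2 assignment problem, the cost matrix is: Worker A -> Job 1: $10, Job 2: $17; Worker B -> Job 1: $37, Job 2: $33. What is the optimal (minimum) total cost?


Option 1: A->1 + B->2 = $10 + $33 = $43
Option 2: A->2 + B->1 = $17 + $37 = $54
Min cost = min($43, $54) = $43

$43


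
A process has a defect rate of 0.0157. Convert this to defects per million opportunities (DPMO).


DPMO = defect_rate * 1000000 = 0.0157 * 1000000

15700


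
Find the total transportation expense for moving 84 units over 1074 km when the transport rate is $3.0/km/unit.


TC = dist * cost * units = 1074 * 3.0 * 84 = $270648.00

$270648.00


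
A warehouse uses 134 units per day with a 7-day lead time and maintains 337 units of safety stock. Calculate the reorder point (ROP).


Formula: ROP = (Daily Demand * Lead Time) + Safety Stock
Demand during lead time = 134 * 7 = 938 units
ROP = 938 + 337 = 1275 units

1275 units


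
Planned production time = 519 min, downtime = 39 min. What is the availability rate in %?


Formula: Availability = (Planned Time - Downtime) / Planned Time * 100
Uptime = 519 - 39 = 480 min
Availability = 480 / 519 * 100 = 92.5%

92.5%


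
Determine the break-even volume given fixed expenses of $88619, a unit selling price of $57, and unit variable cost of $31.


Formula: BEQ = Fixed Costs / (Price - Variable Cost)
Contribution margin = $57 - $31 = $26/unit
BEQ = ceil($88619 / $26/unit) = ceil(3408.42) = 3409 units

3409 units


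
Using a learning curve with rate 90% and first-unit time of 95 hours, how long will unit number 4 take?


Formula: T_n = T_1 * (learning_rate)^(log2(n)) where learning_rate = rate/100
Doublings = log2(4) = 2
T_n = 95 * 0.9^2
T_n = 95 * 0.81 = 77.0 hours

77.0 hours


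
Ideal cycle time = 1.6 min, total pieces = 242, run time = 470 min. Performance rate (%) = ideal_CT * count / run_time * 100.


Formula: Performance = (Ideal CT * Total Count) / Run Time * 100
Ideal output time = 1.6 * 242 = 387.2 min
Performance = 387.2 / 470 * 100 = 82.4%

82.4%


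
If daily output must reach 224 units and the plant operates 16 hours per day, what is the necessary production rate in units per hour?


Formula: Production Rate = Daily Demand / Available Hours
Rate = 224 units/day / 16 hours/day
Rate = 14.0 units/hour

14.0 units/hour


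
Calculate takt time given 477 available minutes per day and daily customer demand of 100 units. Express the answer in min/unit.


Formula: Takt Time = Available Production Time / Customer Demand
Takt = 477 min/day / 100 units/day
Takt = 4.77 min/unit

4.77 min/unit


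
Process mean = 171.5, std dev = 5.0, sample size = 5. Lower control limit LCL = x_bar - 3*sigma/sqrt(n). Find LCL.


LCL = 171.5 - 3 * 5.0 / sqrt(5)

164.79


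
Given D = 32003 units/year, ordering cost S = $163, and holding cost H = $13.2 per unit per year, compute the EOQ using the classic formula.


Formula: EOQ = sqrt(2 * D * S / H)
Numerator: 2 * 32003 * 163 = 10432978
2DS/H = 10432978 / 13.2 = 790377.1
EOQ = sqrt(790377.1) = 889.0 units

889.0 units


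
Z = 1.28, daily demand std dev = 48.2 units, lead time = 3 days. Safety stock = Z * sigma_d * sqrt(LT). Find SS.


Formula: SS = z * sigma_d * sqrt(LT)
sqrt(LT) = sqrt(3) = 1.7321
SS = 1.28 * 48.2 * 1.7321
SS = 106.9 units

106.9 units


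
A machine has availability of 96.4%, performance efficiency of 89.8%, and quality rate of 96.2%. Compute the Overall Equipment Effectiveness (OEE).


Formula: OEE = Availability * Performance * Quality / 10000
A * P = 96.4% * 89.8% / 100 = 86.57%
OEE = 86.57% * 96.2% / 100 = 83.3%

83.3%


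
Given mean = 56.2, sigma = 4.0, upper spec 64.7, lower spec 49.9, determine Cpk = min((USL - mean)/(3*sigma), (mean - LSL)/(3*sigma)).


Cpu = (64.7 - 56.2) / (3 * 4.0) = 0.71
Cpl = (56.2 - 49.9) / (3 * 4.0) = 0.53
Cpk = min(0.71, 0.53) = 0.53

0.53


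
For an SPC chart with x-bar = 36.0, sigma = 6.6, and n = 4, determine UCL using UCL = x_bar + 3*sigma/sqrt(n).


UCL = 36.0 + 3 * 6.6 / sqrt(4)

45.9


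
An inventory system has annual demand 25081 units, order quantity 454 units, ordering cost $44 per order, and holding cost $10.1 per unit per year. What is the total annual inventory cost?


TC = 25081/454 * 44 + 454/2 * 10.1

$4723.46


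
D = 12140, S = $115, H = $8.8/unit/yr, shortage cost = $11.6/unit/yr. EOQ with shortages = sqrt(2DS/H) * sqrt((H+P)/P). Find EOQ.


Formula: EOQ* = sqrt(2DS/H) * sqrt((H+P)/P)
Base EOQ = sqrt(2*12140*115/8.8) = 563.29 units
Correction = sqrt((8.8+11.6)/11.6) = 1.32613
EOQ* = 563.29 * 1.32613 = 747.0 units

747.0 units


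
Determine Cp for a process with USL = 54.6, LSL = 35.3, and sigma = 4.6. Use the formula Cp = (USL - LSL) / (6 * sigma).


Cp = (54.6 - 35.3) / (6 * 4.6)

0.7


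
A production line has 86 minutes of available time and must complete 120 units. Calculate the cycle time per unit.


Formula: CT = Available Time / Number of Units
CT = 86 min / 120 units
CT = 0.72 min/unit

0.72 min/unit


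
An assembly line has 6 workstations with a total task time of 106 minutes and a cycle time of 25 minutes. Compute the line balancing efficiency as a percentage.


Formula: Efficiency = Sum of Task Times / (N_stations * CT) * 100
Total station capacity = 6 stations * 25 min = 150 min
Efficiency = 106 / 150 * 100 = 70.7%

70.7%


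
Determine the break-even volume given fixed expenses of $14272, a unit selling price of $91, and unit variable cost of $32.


Formula: BEQ = Fixed Costs / (Price - Variable Cost)
Contribution margin = $91 - $32 = $59/unit
BEQ = ceil($14272 / $59/unit) = ceil(241.9) = 242 units

242 units


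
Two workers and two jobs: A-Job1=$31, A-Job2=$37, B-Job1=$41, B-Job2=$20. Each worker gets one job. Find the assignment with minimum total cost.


Option 1: A->1 + B->2 = $31 + $20 = $51
Option 2: A->2 + B->1 = $37 + $41 = $78
Min cost = min($51, $78) = $51

$51


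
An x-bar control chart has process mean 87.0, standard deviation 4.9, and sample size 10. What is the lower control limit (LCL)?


LCL = 87.0 - 3 * 4.9 / sqrt(10)

82.35


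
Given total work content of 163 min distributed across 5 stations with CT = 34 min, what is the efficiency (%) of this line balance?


Formula: Efficiency = Sum of Task Times / (N_stations * CT) * 100
Total station capacity = 5 stations * 34 min = 170 min
Efficiency = 163 / 170 * 100 = 95.9%

95.9%


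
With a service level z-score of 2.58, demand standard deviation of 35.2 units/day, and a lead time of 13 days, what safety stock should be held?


Formula: SS = z * sigma_d * sqrt(LT)
sqrt(LT) = sqrt(13) = 3.6056
SS = 2.58 * 35.2 * 3.6056
SS = 327.4 units

327.4 units


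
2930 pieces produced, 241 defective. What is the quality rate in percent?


Formula: Quality Rate = Good Pieces / Total Pieces * 100
Good pieces = 2930 - 241 = 2689
QR = 2689 / 2930 * 100 = 91.8%

91.8%


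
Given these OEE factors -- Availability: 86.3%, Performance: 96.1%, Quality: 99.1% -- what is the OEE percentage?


Formula: OEE = Availability * Performance * Quality / 10000
A * P = 86.3% * 96.1% / 100 = 82.93%
OEE = 82.93% * 99.1% / 100 = 82.2%

82.2%


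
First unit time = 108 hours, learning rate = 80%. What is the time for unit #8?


Formula: T_n = T_1 * (learning_rate)^(log2(n)) where learning_rate = rate/100
Doublings = log2(8) = 3
T_n = 108 * 0.8^3
T_n = 108 * 0.512 = 55.3 hours

55.3 hours


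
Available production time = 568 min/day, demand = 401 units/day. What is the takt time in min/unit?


Formula: Takt Time = Available Production Time / Customer Demand
Takt = 568 min/day / 401 units/day
Takt = 1.42 min/unit

1.42 min/unit


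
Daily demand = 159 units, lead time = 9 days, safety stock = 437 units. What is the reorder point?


Formula: ROP = (Daily Demand * Lead Time) + Safety Stock
Demand during lead time = 159 * 9 = 1431 units
ROP = 1431 + 437 = 1868 units

1868 units


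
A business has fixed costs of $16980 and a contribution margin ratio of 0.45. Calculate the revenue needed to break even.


Formula: BER = Fixed Costs / Contribution Margin Ratio
BER = $16980 / 0.45
BER = $37733.33 (to the nearest cent)

$37733.33


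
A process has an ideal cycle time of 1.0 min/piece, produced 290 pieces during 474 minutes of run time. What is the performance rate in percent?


Formula: Performance = (Ideal CT * Total Count) / Run Time * 100
Ideal output time = 1.0 * 290 = 290.0 min
Performance = 290.0 / 474 * 100 = 61.2%

61.2%


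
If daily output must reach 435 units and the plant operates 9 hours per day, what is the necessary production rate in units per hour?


Formula: Production Rate = Daily Demand / Available Hours
Rate = 435 units/day / 9 hours/day
Rate = 48.3 units/hour

48.3 units/hour


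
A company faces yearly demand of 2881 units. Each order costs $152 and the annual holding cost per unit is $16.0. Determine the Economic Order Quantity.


Formula: EOQ = sqrt(2 * D * S / H)
Numerator: 2 * 2881 * 152 = 875824
2DS/H = 875824 / 16.0 = 54739.0
EOQ = sqrt(54739.0) = 234.0 units

234.0 units


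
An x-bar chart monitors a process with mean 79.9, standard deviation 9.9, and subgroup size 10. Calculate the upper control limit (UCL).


UCL = 79.9 + 3 * 9.9 / sqrt(10)

89.29


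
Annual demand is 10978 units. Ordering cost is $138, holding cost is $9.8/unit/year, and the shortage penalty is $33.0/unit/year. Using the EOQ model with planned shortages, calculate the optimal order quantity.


Formula: EOQ* = sqrt(2DS/H) * sqrt((H+P)/P)
Base EOQ = sqrt(2*10978*138/9.8) = 556.04 units
Correction = sqrt((9.8+33.0)/33.0) = 1.13885
EOQ* = 556.04 * 1.13885 = 633.2 units

633.2 units


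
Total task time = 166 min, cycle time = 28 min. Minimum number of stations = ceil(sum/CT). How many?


Formula: N_min = ceil(Sum of Task Times / Cycle Time)
N_min = ceil(166 min / 28 min) = ceil(5.9286)
N_min = 6 stations

6


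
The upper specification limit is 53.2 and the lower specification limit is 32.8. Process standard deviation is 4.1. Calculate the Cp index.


Cp = (53.2 - 32.8) / (6 * 4.1)

0.83


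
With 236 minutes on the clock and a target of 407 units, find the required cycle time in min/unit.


Formula: CT = Available Time / Number of Units
CT = 236 min / 407 units
CT = 0.58 min/unit

0.58 min/unit


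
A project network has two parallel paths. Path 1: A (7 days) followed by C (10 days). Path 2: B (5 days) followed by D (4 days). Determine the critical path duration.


Path 1 = 7 + 10 = 17 days
Path 2 = 5 + 4 = 9 days
Duration = max(17, 9) = 17 days

17 days


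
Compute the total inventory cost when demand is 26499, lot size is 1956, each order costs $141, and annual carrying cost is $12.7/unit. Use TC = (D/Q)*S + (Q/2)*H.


TC = 26499/1956 * 141 + 1956/2 * 12.7

$14330.80


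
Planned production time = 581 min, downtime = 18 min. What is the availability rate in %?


Formula: Availability = (Planned Time - Downtime) / Planned Time * 100
Uptime = 581 - 18 = 563 min
Availability = 563 / 581 * 100 = 96.9%

96.9%


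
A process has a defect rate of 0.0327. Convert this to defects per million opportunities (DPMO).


DPMO = defect_rate * 1000000 = 0.0327 * 1000000

32700


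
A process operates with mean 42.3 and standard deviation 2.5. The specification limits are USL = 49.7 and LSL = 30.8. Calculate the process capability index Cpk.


Cpu = (49.7 - 42.3) / (3 * 2.5) = 0.99
Cpl = (42.3 - 30.8) / (3 * 2.5) = 1.53
Cpk = min(0.99, 1.53) = 0.99

0.99


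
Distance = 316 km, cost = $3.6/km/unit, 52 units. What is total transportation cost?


TC = dist * cost * units = 316 * 3.6 * 52 = $59155.20

$59155.20


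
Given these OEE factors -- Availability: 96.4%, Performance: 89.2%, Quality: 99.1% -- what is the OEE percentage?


Formula: OEE = Availability * Performance * Quality / 10000
A * P = 96.4% * 89.2% / 100 = 85.99%
OEE = 85.99% * 99.1% / 100 = 85.2%

85.2%


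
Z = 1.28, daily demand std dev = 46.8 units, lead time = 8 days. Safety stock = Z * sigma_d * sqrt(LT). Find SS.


Formula: SS = z * sigma_d * sqrt(LT)
sqrt(LT) = sqrt(8) = 2.8284
SS = 1.28 * 46.8 * 2.8284
SS = 169.4 units

169.4 units


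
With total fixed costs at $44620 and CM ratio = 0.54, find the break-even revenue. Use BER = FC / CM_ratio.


Formula: BER = Fixed Costs / Contribution Margin Ratio
BER = $44620 / 0.54
BER = $82629.63 (to the nearest cent)

$82629.63


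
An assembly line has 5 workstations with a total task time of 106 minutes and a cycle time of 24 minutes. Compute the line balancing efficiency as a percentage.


Formula: Efficiency = Sum of Task Times / (N_stations * CT) * 100
Total station capacity = 5 stations * 24 min = 120 min
Efficiency = 106 / 120 * 100 = 88.3%

88.3%


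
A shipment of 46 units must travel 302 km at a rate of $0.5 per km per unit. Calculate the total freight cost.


TC = dist * cost * units = 302 * 0.5 * 46 = $6946.00

$6946.00


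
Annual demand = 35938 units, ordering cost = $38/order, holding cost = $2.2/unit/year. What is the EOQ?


Formula: EOQ = sqrt(2 * D * S / H)
Numerator: 2 * 35938 * 38 = 2731288
2DS/H = 2731288 / 2.2 = 1241494.5
EOQ = sqrt(1241494.5) = 1114.2 units

1114.2 units


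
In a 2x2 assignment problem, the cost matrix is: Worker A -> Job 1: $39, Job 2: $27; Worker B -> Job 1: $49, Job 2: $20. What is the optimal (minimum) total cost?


Option 1: A->1 + B->2 = $39 + $20 = $59
Option 2: A->2 + B->1 = $27 + $49 = $76
Min cost = min($59, $76) = $59

$59


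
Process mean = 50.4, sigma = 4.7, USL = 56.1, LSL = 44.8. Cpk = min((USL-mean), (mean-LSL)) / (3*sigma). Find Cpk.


Cpu = (56.1 - 50.4) / (3 * 4.7) = 0.4
Cpl = (50.4 - 44.8) / (3 * 4.7) = 0.4
Cpk = min(0.4, 0.4) = 0.4

0.4


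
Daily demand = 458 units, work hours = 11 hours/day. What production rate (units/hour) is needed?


Formula: Production Rate = Daily Demand / Available Hours
Rate = 458 units/day / 11 hours/day
Rate = 41.6 units/hour

41.6 units/hour


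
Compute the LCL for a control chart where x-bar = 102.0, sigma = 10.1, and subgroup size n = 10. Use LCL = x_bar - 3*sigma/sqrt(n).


LCL = 102.0 - 3 * 10.1 / sqrt(10)

92.42


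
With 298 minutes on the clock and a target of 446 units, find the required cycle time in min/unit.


Formula: CT = Available Time / Number of Units
CT = 298 min / 446 units
CT = 0.67 min/unit

0.67 min/unit


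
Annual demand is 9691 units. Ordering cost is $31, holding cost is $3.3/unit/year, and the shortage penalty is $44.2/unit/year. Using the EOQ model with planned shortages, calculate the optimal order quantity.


Formula: EOQ* = sqrt(2DS/H) * sqrt((H+P)/P)
Base EOQ = sqrt(2*9691*31/3.3) = 426.7 units
Correction = sqrt((3.3+44.2)/44.2) = 1.03666
EOQ* = 426.7 * 1.03666 = 442.3 units

442.3 units


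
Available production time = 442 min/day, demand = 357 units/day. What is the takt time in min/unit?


Formula: Takt Time = Available Production Time / Customer Demand
Takt = 442 min/day / 357 units/day
Takt = 1.24 min/unit

1.24 min/unit


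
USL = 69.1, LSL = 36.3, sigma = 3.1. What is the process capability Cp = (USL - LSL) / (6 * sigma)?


Cp = (69.1 - 36.3) / (6 * 3.1)

1.76


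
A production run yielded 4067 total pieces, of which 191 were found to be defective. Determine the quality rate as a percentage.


Formula: Quality Rate = Good Pieces / Total Pieces * 100
Good pieces = 4067 - 191 = 3876
QR = 3876 / 4067 * 100 = 95.3%

95.3%


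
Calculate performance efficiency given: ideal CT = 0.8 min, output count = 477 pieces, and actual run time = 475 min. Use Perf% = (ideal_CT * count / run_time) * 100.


Formula: Performance = (Ideal CT * Total Count) / Run Time * 100
Ideal output time = 0.8 * 477 = 381.6 min
Performance = 381.6 / 475 * 100 = 80.3%

80.3%


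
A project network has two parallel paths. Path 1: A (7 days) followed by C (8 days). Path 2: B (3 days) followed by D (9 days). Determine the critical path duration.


Path 1 = 7 + 8 = 15 days
Path 2 = 3 + 9 = 12 days
Duration = max(15, 12) = 15 days

15 days


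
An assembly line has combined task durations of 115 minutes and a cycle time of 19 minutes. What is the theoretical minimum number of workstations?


Formula: N_min = ceil(Sum of Task Times / Cycle Time)
N_min = ceil(115 min / 19 min) = ceil(6.0526)
N_min = 7 stations

7


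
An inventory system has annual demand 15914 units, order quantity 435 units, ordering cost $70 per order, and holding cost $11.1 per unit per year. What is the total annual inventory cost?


TC = 15914/435 * 70 + 435/2 * 11.1

$4975.12


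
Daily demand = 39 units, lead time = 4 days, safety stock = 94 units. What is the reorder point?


Formula: ROP = (Daily Demand * Lead Time) + Safety Stock
Demand during lead time = 39 * 4 = 156 units
ROP = 156 + 94 = 250 units

250 units


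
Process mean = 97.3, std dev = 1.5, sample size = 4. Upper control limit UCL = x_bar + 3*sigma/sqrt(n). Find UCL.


UCL = 97.3 + 3 * 1.5 / sqrt(4)

99.55


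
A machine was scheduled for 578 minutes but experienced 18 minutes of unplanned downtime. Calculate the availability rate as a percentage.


Formula: Availability = (Planned Time - Downtime) / Planned Time * 100
Uptime = 578 - 18 = 560 min
Availability = 560 / 578 * 100 = 96.9%

96.9%


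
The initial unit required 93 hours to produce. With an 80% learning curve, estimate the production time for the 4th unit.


Formula: T_n = T_1 * (learning_rate)^(log2(n)) where learning_rate = rate/100
Doublings = log2(4) = 2
T_n = 93 * 0.8^2
T_n = 93 * 0.64 = 59.5 hours

59.5 hours


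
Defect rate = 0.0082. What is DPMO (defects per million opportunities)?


DPMO = defect_rate * 1000000 = 0.0082 * 1000000

8200


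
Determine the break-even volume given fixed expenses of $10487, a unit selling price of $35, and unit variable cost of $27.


Formula: BEQ = Fixed Costs / (Price - Variable Cost)
Contribution margin = $35 - $27 = $8/unit
BEQ = ceil($10487 / $8/unit) = ceil(1310.88) = 1311 units

1311 units


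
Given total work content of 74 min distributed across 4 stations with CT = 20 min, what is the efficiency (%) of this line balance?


Formula: Efficiency = Sum of Task Times / (N_stations * CT) * 100
Total station capacity = 4 stations * 20 min = 80 min
Efficiency = 74 / 80 * 100 = 92.5%

92.5%


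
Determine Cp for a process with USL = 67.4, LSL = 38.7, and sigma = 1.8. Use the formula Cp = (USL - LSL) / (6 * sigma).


Cp = (67.4 - 38.7) / (6 * 1.8)

2.66


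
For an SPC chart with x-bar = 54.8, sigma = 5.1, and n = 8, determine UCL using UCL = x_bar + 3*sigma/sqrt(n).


UCL = 54.8 + 3 * 5.1 / sqrt(8)

60.21


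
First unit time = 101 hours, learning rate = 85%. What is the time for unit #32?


Formula: T_n = T_1 * (learning_rate)^(log2(n)) where learning_rate = rate/100
Doublings = log2(32) = 5
T_n = 101 * 0.85^5
T_n = 101 * 0.4437 = 44.8 hours

44.8 hours


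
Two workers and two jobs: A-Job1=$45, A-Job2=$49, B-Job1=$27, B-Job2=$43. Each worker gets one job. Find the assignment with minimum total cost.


Option 1: A->1 + B->2 = $45 + $43 = $88
Option 2: A->2 + B->1 = $49 + $27 = $76
Min cost = min($88, $76) = $76

$76


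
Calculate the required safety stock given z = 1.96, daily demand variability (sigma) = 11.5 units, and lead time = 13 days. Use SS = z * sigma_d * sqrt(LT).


Formula: SS = z * sigma_d * sqrt(LT)
sqrt(LT) = sqrt(13) = 3.6056
SS = 1.96 * 11.5 * 3.6056
SS = 81.3 units

81.3 units


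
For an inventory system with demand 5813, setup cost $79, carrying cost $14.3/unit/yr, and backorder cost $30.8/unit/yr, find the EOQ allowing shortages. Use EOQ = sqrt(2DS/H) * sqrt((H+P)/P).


Formula: EOQ* = sqrt(2DS/H) * sqrt((H+P)/P)
Base EOQ = sqrt(2*5813*79/14.3) = 253.43 units
Correction = sqrt((14.3+30.8)/30.8) = 1.21008
EOQ* = 253.43 * 1.21008 = 306.7 units

306.7 units


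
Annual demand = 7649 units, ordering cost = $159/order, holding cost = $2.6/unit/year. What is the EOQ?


Formula: EOQ = sqrt(2 * D * S / H)
Numerator: 2 * 7649 * 159 = 2432382
2DS/H = 2432382 / 2.6 = 935531.5
EOQ = sqrt(935531.5) = 967.2 units

967.2 units


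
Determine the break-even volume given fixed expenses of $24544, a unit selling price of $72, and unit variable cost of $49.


Formula: BEQ = Fixed Costs / (Price - Variable Cost)
Contribution margin = $72 - $49 = $23/unit
BEQ = ceil($24544 / $23/unit) = ceil(1067.13) = 1068 units

1068 units


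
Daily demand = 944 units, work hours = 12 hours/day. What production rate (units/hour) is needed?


Formula: Production Rate = Daily Demand / Available Hours
Rate = 944 units/day / 12 hours/day
Rate = 78.7 units/hour

78.7 units/hour


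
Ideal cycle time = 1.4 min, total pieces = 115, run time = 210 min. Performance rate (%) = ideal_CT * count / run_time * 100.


Formula: Performance = (Ideal CT * Total Count) / Run Time * 100
Ideal output time = 1.4 * 115 = 161.0 min
Performance = 161.0 / 210 * 100 = 76.7%

76.7%


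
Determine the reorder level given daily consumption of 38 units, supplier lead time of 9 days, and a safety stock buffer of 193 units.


Formula: ROP = (Daily Demand * Lead Time) + Safety Stock
Demand during lead time = 38 * 9 = 342 units
ROP = 342 + 193 = 535 units

535 units


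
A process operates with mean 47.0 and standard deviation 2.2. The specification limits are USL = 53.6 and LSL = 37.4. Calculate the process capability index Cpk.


Cpu = (53.6 - 47.0) / (3 * 2.2) = 1.0
Cpl = (47.0 - 37.4) / (3 * 2.2) = 1.45
Cpk = min(1.0, 1.45) = 1.0

1.0


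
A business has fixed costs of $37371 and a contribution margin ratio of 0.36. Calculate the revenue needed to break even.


Formula: BER = Fixed Costs / Contribution Margin Ratio
BER = $37371 / 0.36
BER = $103808.33 (to the nearest cent)

$103808.33


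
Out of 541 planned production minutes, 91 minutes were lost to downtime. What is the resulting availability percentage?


Formula: Availability = (Planned Time - Downtime) / Planned Time * 100
Uptime = 541 - 91 = 450 min
Availability = 450 / 541 * 100 = 83.2%

83.2%


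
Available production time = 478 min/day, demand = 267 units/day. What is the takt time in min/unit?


Formula: Takt Time = Available Production Time / Customer Demand
Takt = 478 min/day / 267 units/day
Takt = 1.79 min/unit

1.79 min/unit


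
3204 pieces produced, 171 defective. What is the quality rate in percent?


Formula: Quality Rate = Good Pieces / Total Pieces * 100
Good pieces = 3204 - 171 = 3033
QR = 3033 / 3204 * 100 = 94.7%

94.7%


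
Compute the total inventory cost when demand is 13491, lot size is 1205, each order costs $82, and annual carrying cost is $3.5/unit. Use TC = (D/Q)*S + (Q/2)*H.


TC = 13491/1205 * 82 + 1205/2 * 3.5

$3026.81


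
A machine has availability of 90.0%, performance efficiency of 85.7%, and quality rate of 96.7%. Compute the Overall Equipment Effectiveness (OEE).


Formula: OEE = Availability * Performance * Quality / 10000
A * P = 90.0% * 85.7% / 100 = 77.13%
OEE = 77.13% * 96.7% / 100 = 74.6%

74.6%


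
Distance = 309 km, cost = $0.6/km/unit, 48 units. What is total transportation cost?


TC = dist * cost * units = 309 * 0.6 * 48 = $8899.20

$8899.20


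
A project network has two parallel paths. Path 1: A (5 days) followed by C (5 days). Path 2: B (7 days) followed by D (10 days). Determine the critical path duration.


Path 1 = 5 + 5 = 10 days
Path 2 = 7 + 10 = 17 days
Duration = max(10, 17) = 17 days

17 days


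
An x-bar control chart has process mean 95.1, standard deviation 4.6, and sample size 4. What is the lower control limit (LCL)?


LCL = 95.1 - 3 * 4.6 / sqrt(4)

88.2


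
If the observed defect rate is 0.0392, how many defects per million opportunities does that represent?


DPMO = defect_rate * 1000000 = 0.0392 * 1000000

39200


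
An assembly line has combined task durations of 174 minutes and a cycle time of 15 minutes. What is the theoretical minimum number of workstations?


Formula: N_min = ceil(Sum of Task Times / Cycle Time)
N_min = ceil(174 min / 15 min) = ceil(11.6)
N_min = 12 stations

12


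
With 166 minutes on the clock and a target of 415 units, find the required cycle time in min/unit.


Formula: CT = Available Time / Number of Units
CT = 166 min / 415 units
CT = 0.4 min/unit

0.4 min/unit


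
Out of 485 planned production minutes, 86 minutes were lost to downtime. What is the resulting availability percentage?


Formula: Availability = (Planned Time - Downtime) / Planned Time * 100
Uptime = 485 - 86 = 399 min
Availability = 399 / 485 * 100 = 82.3%

82.3%


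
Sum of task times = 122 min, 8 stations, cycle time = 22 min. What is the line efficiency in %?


Formula: Efficiency = Sum of Task Times / (N_stations * CT) * 100
Total station capacity = 8 stations * 22 min = 176 min
Efficiency = 122 / 176 * 100 = 69.3%

69.3%


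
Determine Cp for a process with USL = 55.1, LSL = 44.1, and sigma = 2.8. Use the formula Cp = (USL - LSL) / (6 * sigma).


Cp = (55.1 - 44.1) / (6 * 2.8)

0.65


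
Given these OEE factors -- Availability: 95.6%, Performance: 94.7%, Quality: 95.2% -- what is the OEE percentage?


Formula: OEE = Availability * Performance * Quality / 10000
A * P = 95.6% * 94.7% / 100 = 90.53%
OEE = 90.53% * 95.2% / 100 = 86.2%

86.2%


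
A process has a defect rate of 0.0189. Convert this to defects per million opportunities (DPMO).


DPMO = defect_rate * 1000000 = 0.0189 * 1000000

18900


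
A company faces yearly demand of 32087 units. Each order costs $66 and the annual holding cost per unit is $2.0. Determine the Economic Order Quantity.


Formula: EOQ = sqrt(2 * D * S / H)
Numerator: 2 * 32087 * 66 = 4235484
2DS/H = 4235484 / 2.0 = 2117742.0
EOQ = sqrt(2117742.0) = 1455.2 units

1455.2 units


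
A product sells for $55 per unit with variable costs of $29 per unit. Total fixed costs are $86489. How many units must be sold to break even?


Formula: BEQ = Fixed Costs / (Price - Variable Cost)
Contribution margin = $55 - $29 = $26/unit
BEQ = ceil($86489 / $26/unit) = ceil(3326.5) = 3327 units

3327 units


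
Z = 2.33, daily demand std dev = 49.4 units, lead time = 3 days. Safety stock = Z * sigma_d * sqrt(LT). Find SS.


Formula: SS = z * sigma_d * sqrt(LT)
sqrt(LT) = sqrt(3) = 1.7321
SS = 2.33 * 49.4 * 1.7321
SS = 199.4 units

199.4 units
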